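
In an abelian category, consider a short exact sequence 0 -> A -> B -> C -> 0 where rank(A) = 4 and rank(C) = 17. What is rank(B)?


For a short exact sequence 0 -> A -> B -> C -> 0,
rank is additive: rank(B) = rank(A) + rank(C).
rank(B) = 4 + 17 = 21

21


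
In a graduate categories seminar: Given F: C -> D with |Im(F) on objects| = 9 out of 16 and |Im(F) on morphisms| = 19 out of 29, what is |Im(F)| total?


The image of F consists of distinct objects and distinct morphisms.
|Im(F)| on objects = 9
|Im(F)| on morphisms = 19
Total image cardinality = 9 + 19 = 28

28


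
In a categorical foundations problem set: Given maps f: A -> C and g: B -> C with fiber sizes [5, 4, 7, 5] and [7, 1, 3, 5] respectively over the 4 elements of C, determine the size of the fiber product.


The pullback A x_C B consists of pairs (a, b) with f(a) = g(b).
For each element c in C, the fiber product has |f^-1(c)| * |g^-1(c)| elements.
Summing over C: 5 * 7 + 4 * 1 + 7 * 3 + 5 * 5
= 35 + 4 + 21 + 25 = 85

85


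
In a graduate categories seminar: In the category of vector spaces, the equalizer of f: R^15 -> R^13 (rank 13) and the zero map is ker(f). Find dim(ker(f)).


The equalizer of f and the zero map is ker(f).
By the rank-nullity theorem: dim(ker(f)) = dim(domain) - rank(f).
dim(ker(f)) = 15 - 13 = 2

2


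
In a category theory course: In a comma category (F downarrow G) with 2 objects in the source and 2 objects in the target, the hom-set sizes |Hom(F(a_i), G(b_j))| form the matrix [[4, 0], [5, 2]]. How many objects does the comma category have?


Objects of (F downarrow G) are triples (a, b, h: F(a)->G(b)).
The count equals the sum of all entries in the hom-matrix.
sum(row 0) = 4
sum(row 1) = 7
Grand total = 11

11


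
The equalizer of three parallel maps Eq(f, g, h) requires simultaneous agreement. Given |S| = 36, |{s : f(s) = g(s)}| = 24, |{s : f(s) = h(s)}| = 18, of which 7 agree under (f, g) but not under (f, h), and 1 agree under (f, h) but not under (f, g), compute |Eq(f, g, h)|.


Eq(f, g, h) is the triple-agreement set: points in S where all three
maps take the same value. Using inclusion-exclusion on the pairwise data:
Pair (f, g) agrees on 24 points; pair (f, h) on 18 points.
Points agreeing under (f, g) but not (f, h) = 7; under (f, h) but not (f, g) = 1.
Triple-agreement = agreement-in-(f, g) minus points that agree under (f, g) but not (f, h):
|Eq(f, g, h)| = 24 - 7 = 17
(cross-check via (f, h): 18 - 1 = 17.)

17


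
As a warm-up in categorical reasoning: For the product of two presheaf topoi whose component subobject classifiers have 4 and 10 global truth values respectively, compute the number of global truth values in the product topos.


In a product of presheaf topoi E_1 x E_2, the subobject classifier
is Omega = Omega_1 x Omega_2 (componentwise), so
|Omega(top)| = |Omega_1(top_1)| * |Omega_2(top_2)|.
= 4 * 10 = 40.

40


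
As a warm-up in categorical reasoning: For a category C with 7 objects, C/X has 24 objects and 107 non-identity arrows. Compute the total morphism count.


In the slice category C/X, objects are morphisms to X.
Identity morphisms: 24 (one per object of C/X).
Non-identity morphisms: 107.
Total = 24 + 107 = 131

131


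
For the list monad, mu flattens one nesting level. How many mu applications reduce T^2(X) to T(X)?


Each application of mu: T^2 -> T removes one layer of nesting.
Starting at depth 2 (i.e., T^2(X)), we need to reach T(X).
Number of mu applications = 2 - 1 = 1

1


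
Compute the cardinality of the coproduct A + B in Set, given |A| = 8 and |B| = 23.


In Set, the coproduct A + B is the disjoint union.
|A + B| = |A| + |B| = 8 + 23 = 31

31


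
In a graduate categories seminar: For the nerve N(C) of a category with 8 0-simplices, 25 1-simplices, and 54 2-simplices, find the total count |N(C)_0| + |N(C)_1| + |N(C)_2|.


The 2-skeleton of the nerve N(C) consists of simplices in dimensions 0, 1, 2:
  |N(C)_0| = 8 (objects)
  |N(C)_1| = 25 (morphisms)
  |N(C)_2| = 54 (composable pairs)
Total = 8 + 25 + 54 = 87

87


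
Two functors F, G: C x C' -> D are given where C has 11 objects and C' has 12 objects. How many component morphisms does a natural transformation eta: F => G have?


A natural transformation eta: F => G assigns one component morphism per
object of the domain category.
The domain is the product category C x C', so
|Ob(C x C')| = |Ob(C)| * |Ob(C')| = 11 * 12 = 132.
Therefore eta has 132 component morphisms.

132


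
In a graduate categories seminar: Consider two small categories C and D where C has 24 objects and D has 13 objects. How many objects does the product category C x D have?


The product category C x D has objects that are pairs (c, d).
Number of pairs = |Ob(C)| * |Ob(D)| = 24 * 13 = 312

312


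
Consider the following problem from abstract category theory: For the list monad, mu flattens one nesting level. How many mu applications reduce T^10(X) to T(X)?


Each application of mu: T^2 -> T removes one layer of nesting.
Starting at depth 10 (i.e., T^10(X)), we need to reach T(X).
Number of mu applications = 10 - 1 = 9

9


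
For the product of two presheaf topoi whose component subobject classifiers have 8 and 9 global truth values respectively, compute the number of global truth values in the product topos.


In a product of presheaf topoi E_1 x E_2, the subobject classifier
is Omega = Omega_1 x Omega_2 (componentwise), so
|Omega(top)| = |Omega_1(top_1)| * |Omega_2(top_2)|.
= 8 * 9 = 72.

72


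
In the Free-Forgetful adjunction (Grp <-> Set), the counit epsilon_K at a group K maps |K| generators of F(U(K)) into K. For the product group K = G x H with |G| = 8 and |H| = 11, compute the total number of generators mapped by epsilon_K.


The counit epsilon_K: F(U(K)) -> K of the Free-Forgetful adjunction
maps |K| generators of F(U(K)) into K. For K = G x H (the product group),
|G x H| = |G| * |H|.
Total generators mapped = 8 * 11 = 88.

88


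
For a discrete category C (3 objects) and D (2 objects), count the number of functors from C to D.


A functor from a discrete category C to D is determined by
where each object maps. Each of the 3 objects of C can map
to any of the 2 objects of D independently.
Number of functors = 2^3 = 8

8


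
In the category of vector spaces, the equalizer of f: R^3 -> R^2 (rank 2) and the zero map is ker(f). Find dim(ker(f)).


The equalizer of f and the zero map is ker(f).
By the rank-nullity theorem: dim(ker(f)) = dim(domain) - rank(f).
dim(ker(f)) = 3 - 2 = 1

1


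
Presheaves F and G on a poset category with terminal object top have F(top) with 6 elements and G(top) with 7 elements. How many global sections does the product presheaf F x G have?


Global sections of a presheaf on a poset with terminal top satisfy
Gamma(H) ~ H(top). Presheaves admit pointwise products, so
(F x G)(top) = F(top) x G(top) (Cartesian product).
|Gamma(F x G)| = |F(top)| * |G(top)| = 6 * 7 = 42.

42


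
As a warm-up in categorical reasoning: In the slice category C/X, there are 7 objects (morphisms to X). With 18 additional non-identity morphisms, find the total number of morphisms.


In the slice category C/X, objects are morphisms to X.
Identity morphisms: 7 (one per object of C/X).
Non-identity morphisms: 18.
Total = 7 + 18 = 25

25


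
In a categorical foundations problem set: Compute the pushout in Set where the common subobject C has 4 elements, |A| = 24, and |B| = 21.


The pushout A +_C B identifies the images of C in A and B.
|A +_C B| = |A| + |B| - |C| (for injections).
= 24 + 21 - 4 = 41

41


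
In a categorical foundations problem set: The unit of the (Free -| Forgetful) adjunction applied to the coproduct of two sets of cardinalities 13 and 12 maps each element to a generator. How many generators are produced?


The unit eta_X: X -> U(F(X)) of the Free-Forgetful adjunction
maps each element of X to a generator of F(X). For X = S + T (disjoint
union in Set), |S + T| = |S| + |T|.
Total mappings = 13 + 12 = 25.

25


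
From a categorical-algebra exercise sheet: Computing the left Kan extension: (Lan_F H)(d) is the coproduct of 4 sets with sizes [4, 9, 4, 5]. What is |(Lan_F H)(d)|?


Pointwise, the left Kan extension (Lan_F H)(d) is the colimit, indexed
by the comma category (F downarrow d), of H composed with the
projection (F downarrow d) -> C. Here that colimit is given
as a coproduct (disjoint union) of sets, so its cardinality is the
sum of the sizes of the summands.
Coproduct of sets with sizes: 4 + 9 + 4 + 5
= 22

22


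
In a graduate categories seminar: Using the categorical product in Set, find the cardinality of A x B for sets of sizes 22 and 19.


In Set, the product A x B is the Cartesian product.
By the universal property, |A x B| = |A| * |B|.
|A x B| = 22 * 19 = 418

418


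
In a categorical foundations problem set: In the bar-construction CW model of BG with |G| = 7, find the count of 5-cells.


In the bar-construction CW model of BG, the n-cells are indexed by
n-tuples [g_1|...|g_n] of non-identity elements of G (degenerate
simplices with some g_i = e do not contribute cells), so there are
(|G| - 1)^n n-cells.
For dim = 5 with |G| = 7:
cells = (7 - 1)^5 = 6^5 = 7776

7776


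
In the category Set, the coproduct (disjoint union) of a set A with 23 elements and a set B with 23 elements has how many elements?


In Set, the coproduct A + B is the disjoint union.
|A + B| = |A| + |B| = 23 + 23 = 46

46


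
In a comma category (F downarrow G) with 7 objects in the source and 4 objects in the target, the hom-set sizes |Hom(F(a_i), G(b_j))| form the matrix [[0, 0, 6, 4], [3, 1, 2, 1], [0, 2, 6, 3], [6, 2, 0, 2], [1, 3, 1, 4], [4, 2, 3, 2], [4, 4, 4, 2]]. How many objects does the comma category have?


Objects of (F downarrow G) are triples (a, b, h: F(a)->G(b)).
The count equals the sum of all entries in the hom-matrix.
sum(row 0) = 10
sum(row 1) = 7
sum(row 2) = 11
sum(row 3) = 10
sum(row 4) = 9
sum(row 5) = 11
sum(row 6) = 14
Grand total = 72

72


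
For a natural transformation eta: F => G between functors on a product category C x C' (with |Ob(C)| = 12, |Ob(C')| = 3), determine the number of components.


A natural transformation eta: F => G assigns one component morphism per
object of the domain category.
The domain is the product category C x C', so
|Ob(C x C')| = |Ob(C)| * |Ob(C')| = 12 * 3 = 36.
Therefore eta has 36 component morphisms.

36


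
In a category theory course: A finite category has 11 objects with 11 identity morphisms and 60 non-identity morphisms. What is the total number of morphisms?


Each object has an identity morphism, giving 11 identities.
Adding the 60 non-identity morphisms:
Total = 11 + 60 = 71

71


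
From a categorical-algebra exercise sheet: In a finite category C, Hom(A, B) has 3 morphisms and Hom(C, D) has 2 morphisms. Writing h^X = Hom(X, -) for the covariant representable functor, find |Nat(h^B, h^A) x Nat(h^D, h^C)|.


By the Yoneda lemma, Nat(h^B, h^A) is isomorphic to Hom(A, B),
so |Nat(h^B, h^A)| = |Hom(A, B)| and |Nat(h^D, h^C)| = |Hom(C, D)|.
|Hom(A, B)| = 3, |Hom(C, D)| = 2.
|Nat(h^B, h^A) x Nat(h^D, h^C)| = 3 * 2 = 6

6


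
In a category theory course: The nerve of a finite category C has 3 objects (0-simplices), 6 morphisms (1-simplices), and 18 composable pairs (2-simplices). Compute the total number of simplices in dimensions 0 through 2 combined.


The 2-skeleton of the nerve N(C) consists of simplices in dimensions 0, 1, 2:
  |N(C)_0| = 3 (objects)
  |N(C)_1| = 6 (morphisms)
  |N(C)_2| = 18 (composable pairs)
Total = 3 + 6 + 18 = 27

27


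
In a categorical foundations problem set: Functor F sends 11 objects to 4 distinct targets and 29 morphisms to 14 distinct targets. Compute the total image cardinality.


The image of F consists of distinct objects and distinct morphisms.
|Im(F)| on objects = 4
|Im(F)| on morphisms = 14
Total image cardinality = 4 + 14 = 18

18


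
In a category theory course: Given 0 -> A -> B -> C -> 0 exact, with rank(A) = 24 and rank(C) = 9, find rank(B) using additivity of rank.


For a short exact sequence 0 -> A -> B -> C -> 0,
rank is additive: rank(B) = rank(A) + rank(C).
rank(B) = 24 + 9 = 33

33


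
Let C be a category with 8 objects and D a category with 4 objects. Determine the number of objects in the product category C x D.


The product category C x D has objects that are pairs (c, d).
Number of pairs = |Ob(C)| * |Ob(D)| = 8 * 4 = 32

32


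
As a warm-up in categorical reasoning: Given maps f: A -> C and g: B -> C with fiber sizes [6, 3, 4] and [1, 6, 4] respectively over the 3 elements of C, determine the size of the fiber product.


The pullback A x_C B consists of pairs (a, b) with f(a) = g(b).
For each element c in C, the fiber product has |f^-1(c)| * |g^-1(c)| elements.
Summing over C: 6 * 1 + 3 * 6 + 4 * 4
= 6 + 18 + 16 = 40

40


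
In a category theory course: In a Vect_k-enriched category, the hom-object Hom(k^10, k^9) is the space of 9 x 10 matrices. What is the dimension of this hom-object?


In Vect-enriched categories, Hom(k^n, k^m) is the space of m x n matrices.
dim(Hom(k^10, k^9)) = 9 * 10 = 90

90


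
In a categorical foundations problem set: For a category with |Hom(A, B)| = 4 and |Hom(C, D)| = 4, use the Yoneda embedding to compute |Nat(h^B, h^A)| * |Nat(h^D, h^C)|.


By the Yoneda lemma, Nat(h^B, h^A) is isomorphic to Hom(A, B),
so |Nat(h^B, h^A)| = |Hom(A, B)| and |Nat(h^D, h^C)| = |Hom(C, D)|.
|Hom(A, B)| = 4, |Hom(C, D)| = 4.
|Nat(h^B, h^A) x Nat(h^D, h^C)| = 4 * 4 = 16

16


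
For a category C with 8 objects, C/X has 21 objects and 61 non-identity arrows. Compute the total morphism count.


In the slice category C/X, objects are morphisms to X.
Identity morphisms: 21 (one per object of C/X).
Non-identity morphisms: 61.
Total = 21 + 61 = 82

82


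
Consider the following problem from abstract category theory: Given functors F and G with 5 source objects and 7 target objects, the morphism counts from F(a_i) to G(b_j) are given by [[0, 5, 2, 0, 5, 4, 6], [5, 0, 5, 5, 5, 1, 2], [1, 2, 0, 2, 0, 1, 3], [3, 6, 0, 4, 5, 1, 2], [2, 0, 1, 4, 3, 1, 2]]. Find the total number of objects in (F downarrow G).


Objects of (F downarrow G) are triples (a, b, h: F(a)->G(b)).
The count equals the sum of all entries in the hom-matrix.
sum(row 0) = 22
sum(row 1) = 23
sum(row 2) = 9
sum(row 3) = 21
sum(row 4) = 13
Grand total = 88

88


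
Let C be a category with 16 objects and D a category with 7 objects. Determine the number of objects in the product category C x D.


The product category C x D has objects that are pairs (c, d).
Number of pairs = |Ob(C)| * |Ob(D)| = 16 * 7 = 112

112


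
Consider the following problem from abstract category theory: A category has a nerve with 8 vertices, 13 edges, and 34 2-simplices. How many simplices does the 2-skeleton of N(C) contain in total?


The 2-skeleton of the nerve N(C) consists of simplices in dimensions 0, 1, 2:
  |N(C)_0| = 8 (objects)
  |N(C)_1| = 13 (morphisms)
  |N(C)_2| = 34 (composable pairs)
Total = 8 + 13 + 34 = 55

55


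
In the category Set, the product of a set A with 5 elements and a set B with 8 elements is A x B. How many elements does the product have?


In Set, the product A x B is the Cartesian product.
By the universal property, |A x B| = |A| * |B|.
|A x B| = 5 * 8 = 40

40


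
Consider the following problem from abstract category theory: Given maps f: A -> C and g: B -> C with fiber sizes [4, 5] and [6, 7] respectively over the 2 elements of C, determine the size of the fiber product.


The pullback A x_C B consists of pairs (a, b) with f(a) = g(b).
For each element c in C, the fiber product has |f^-1(c)| * |g^-1(c)| elements.
Summing over C: 4 * 6 + 5 * 7
= 24 + 35 = 59

59


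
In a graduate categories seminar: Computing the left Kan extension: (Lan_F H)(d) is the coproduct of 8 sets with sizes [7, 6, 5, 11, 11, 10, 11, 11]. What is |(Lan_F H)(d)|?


Pointwise, the left Kan extension (Lan_F H)(d) is the colimit, indexed
by the comma category (F downarrow d), of H composed with the
projection (F downarrow d) -> C. Here that colimit is given
as a coproduct (disjoint union) of sets, so its cardinality is the
sum of the sizes of the summands.
Coproduct of sets with sizes: 7 + 6 + 5 + 11 + 11 + 10 + 11 + 11
= 72

72


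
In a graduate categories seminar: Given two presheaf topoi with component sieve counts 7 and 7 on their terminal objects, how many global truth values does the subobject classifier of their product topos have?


In a product of presheaf topoi E_1 x E_2, the subobject classifier
is Omega = Omega_1 x Omega_2 (componentwise), so
|Omega(top)| = |Omega_1(top_1)| * |Omega_2(top_2)|.
= 7 * 7 = 49.

49


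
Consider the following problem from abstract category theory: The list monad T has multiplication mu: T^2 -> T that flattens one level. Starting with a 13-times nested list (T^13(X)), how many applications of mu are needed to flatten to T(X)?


Each application of mu: T^2 -> T removes one layer of nesting.
Starting at depth 13 (i.e., T^13(X)), we need to reach T(X).
Number of mu applications = 13 - 1 = 12

12


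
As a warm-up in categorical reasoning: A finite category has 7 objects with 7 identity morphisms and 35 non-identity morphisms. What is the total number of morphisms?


Each object has an identity morphism, giving 7 identities.
Adding the 35 non-identity morphisms:
Total = 7 + 35 = 42

42


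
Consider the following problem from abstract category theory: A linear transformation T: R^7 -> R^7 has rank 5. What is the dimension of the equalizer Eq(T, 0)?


The equalizer of f and the zero map is ker(f).
By the rank-nullity theorem: dim(ker(f)) = dim(domain) - rank(f).
dim(ker(f)) = 7 - 5 = 2

2


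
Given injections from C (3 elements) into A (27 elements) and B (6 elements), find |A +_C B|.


The pushout A +_C B identifies the images of C in A and B.
|A +_C B| = |A| + |B| - |C| (for injections).
= 27 + 6 - 3 = 30

30


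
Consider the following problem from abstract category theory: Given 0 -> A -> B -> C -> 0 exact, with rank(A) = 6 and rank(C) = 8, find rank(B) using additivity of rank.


For a short exact sequence 0 -> A -> B -> C -> 0,
rank is additive: rank(B) = rank(A) + rank(C).
rank(B) = 6 + 8 = 14

14


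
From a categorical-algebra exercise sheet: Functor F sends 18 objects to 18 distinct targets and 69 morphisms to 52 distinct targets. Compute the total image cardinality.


The image of F consists of distinct objects and distinct morphisms.
|Im(F)| on objects = 18
|Im(F)| on morphisms = 52
Total image cardinality = 18 + 52 = 70

70


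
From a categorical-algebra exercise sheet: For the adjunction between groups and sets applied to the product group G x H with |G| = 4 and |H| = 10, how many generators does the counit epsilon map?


The counit epsilon_K: F(U(K)) -> K of the Free-Forgetful adjunction
maps |K| generators of F(U(K)) into K. For K = G x H (the product group),
|G x H| = |G| * |H|.
Total generators mapped = 4 * 10 = 40.

40


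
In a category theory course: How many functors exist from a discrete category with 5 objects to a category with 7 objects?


A functor from a discrete category C to D is determined by
where each object maps. Each of the 5 objects of C can map
to any of the 7 objects of D independently.
Number of functors = 7^5 = 16807

16807


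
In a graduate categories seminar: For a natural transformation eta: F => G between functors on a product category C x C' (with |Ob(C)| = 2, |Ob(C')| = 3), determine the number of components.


A natural transformation eta: F => G assigns one component morphism per
object of the domain category.
The domain is the product category C x C', so
|Ob(C x C')| = |Ob(C)| * |Ob(C')| = 2 * 3 = 6.
Therefore eta has 6 component morphisms.

6


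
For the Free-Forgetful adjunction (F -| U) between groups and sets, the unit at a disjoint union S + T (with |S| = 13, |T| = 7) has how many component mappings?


The unit eta_X: X -> U(F(X)) of the Free-Forgetful adjunction
maps each element of X to a generator of F(X). For X = S + T (disjoint
union in Set), |S + T| = |S| + |T|.
Total mappings = 13 + 7 = 20.

20


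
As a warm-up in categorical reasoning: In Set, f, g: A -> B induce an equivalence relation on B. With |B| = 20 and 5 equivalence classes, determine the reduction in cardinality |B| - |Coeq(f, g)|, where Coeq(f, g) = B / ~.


The coequalizer Coeq(f, g) = B / ~ has one element per equivalence class.
|B| = 20, |Coeq(f, g)| = 5.
|B| - |Coeq(f, g)| = 20 - 5 = 15.

15


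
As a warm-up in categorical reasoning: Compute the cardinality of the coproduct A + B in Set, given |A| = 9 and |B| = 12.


In Set, the coproduct A + B is the disjoint union.
|A + B| = |A| + |B| = 9 + 12 = 21

21


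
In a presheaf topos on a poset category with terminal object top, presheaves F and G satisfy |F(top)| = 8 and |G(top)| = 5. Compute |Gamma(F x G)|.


Global sections of a presheaf on a poset with terminal top satisfy
Gamma(H) ~ H(top). Presheaves admit pointwise products, so
(F x G)(top) = F(top) x G(top) (Cartesian product).
|Gamma(F x G)| = |F(top)| * |G(top)| = 8 * 5 = 40.

40


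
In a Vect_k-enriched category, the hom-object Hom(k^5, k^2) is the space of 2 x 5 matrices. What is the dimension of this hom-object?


In Vect-enriched categories, Hom(k^n, k^m) is the space of m x n matrices.
dim(Hom(k^5, k^2)) = 2 * 5 = 10

10


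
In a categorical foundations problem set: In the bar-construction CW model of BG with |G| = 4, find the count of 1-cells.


In the bar-construction CW model of BG, the n-cells are indexed by
n-tuples [g_1|...|g_n] of non-identity elements of G (degenerate
simplices with some g_i = e do not contribute cells), so there are
(|G| - 1)^n n-cells.
For dim = 1 with |G| = 4:
cells = (4 - 1)^1 = 3^1 = 3

3


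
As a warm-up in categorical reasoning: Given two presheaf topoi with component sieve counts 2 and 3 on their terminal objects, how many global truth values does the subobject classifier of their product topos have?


In a product of presheaf topoi E_1 x E_2, the subobject classifier
is Omega = Omega_1 x Omega_2 (componentwise), so
|Omega(top)| = |Omega_1(top_1)| * |Omega_2(top_2)|.
= 2 * 3 = 6.

6


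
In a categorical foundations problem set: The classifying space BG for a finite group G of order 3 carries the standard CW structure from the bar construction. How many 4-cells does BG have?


In the bar-construction CW model of BG, the n-cells are indexed by
n-tuples [g_1|...|g_n] of non-identity elements of G (degenerate
simplices with some g_i = e do not contribute cells), so there are
(|G| - 1)^n n-cells.
For dim = 4 with |G| = 3:
cells = (3 - 1)^4 = 2^4 = 16

16


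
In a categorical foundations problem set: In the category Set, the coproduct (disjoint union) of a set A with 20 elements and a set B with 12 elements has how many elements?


In Set, the coproduct A + B is the disjoint union.
|A + B| = |A| + |B| = 20 + 12 = 32

32


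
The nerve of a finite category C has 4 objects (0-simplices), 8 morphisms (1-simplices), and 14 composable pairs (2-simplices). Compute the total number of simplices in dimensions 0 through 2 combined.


The 2-skeleton of the nerve N(C) consists of simplices in dimensions 0, 1, 2:
  |N(C)_0| = 4 (objects)
  |N(C)_1| = 8 (morphisms)
  |N(C)_2| = 14 (composable pairs)
Total = 4 + 8 + 14 = 26

26


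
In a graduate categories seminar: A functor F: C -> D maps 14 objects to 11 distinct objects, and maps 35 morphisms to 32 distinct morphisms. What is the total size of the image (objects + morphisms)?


The image of F consists of distinct objects and distinct morphisms.
|Im(F)| on objects = 11
|Im(F)| on morphisms = 32
Total image cardinality = 11 + 32 = 43

43


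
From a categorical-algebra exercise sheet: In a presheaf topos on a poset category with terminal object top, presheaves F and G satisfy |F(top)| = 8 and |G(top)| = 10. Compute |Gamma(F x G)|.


Global sections of a presheaf on a poset with terminal top satisfy
Gamma(H) ~ H(top). Presheaves admit pointwise products, so
(F x G)(top) = F(top) x G(top) (Cartesian product).
|Gamma(F x G)| = |F(top)| * |G(top)| = 8 * 10 = 80.

80


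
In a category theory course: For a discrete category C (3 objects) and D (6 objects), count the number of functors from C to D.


A functor from a discrete category C to D is determined by
where each object maps. Each of the 3 objects of C can map
to any of the 6 objects of D independently.
Number of functors = 6^3 = 216

216


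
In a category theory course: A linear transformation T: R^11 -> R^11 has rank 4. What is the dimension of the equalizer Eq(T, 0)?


The equalizer of f and the zero map is ker(f).
By the rank-nullity theorem: dim(ker(f)) = dim(domain) - rank(f).
dim(ker(f)) = 11 - 4 = 7

7


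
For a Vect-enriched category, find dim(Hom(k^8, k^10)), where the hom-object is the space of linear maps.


In Vect-enriched categories, Hom(k^n, k^m) is the space of m x n matrices.
dim(Hom(k^8, k^10)) = 10 * 8 = 80

80


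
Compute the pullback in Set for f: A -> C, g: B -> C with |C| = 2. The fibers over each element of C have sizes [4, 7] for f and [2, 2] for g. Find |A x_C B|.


The pullback A x_C B consists of pairs (a, b) with f(a) = g(b).
For each element c in C, the fiber product has |f^-1(c)| * |g^-1(c)| elements.
Summing over C: 4 * 2 + 7 * 2
= 8 + 14 = 22

22


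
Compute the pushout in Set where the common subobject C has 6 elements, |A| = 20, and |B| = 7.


The pushout A +_C B identifies the images of C in A and B.
|A +_C B| = |A| + |B| - |C| (for injections).
= 20 + 7 - 6 = 21

21


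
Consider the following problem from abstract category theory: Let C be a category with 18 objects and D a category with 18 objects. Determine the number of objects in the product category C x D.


The product category C x D has objects that are pairs (c, d).
Number of pairs = |Ob(C)| * |Ob(D)| = 18 * 18 = 324

324


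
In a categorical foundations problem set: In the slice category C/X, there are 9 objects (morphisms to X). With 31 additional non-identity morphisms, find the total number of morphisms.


In the slice category C/X, objects are morphisms to X.
Identity morphisms: 9 (one per object of C/X).
Non-identity morphisms: 31.
Total = 9 + 31 = 40

40


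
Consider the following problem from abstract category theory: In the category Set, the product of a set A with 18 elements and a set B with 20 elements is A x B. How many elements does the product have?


In Set, the product A x B is the Cartesian product.
By the universal property, |A x B| = |A| * |B|.
|A x B| = 18 * 20 = 360

360


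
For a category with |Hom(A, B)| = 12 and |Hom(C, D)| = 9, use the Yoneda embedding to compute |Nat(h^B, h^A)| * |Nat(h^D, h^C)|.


By the Yoneda lemma, Nat(h^B, h^A) is isomorphic to Hom(A, B),
so |Nat(h^B, h^A)| = |Hom(A, B)| and |Nat(h^D, h^C)| = |Hom(C, D)|.
|Hom(A, B)| = 12, |Hom(C, D)| = 9.
|Nat(h^B, h^A) x Nat(h^D, h^C)| = 12 * 9 = 108

108


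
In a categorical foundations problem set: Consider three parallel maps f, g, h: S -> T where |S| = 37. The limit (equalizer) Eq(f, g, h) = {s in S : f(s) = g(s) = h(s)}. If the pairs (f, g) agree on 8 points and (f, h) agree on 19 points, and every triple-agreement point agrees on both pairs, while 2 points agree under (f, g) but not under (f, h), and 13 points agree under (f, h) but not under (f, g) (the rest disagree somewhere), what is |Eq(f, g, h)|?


Eq(f, g, h) is the triple-agreement set: points in S where all three
maps take the same value. Using inclusion-exclusion on the pairwise data:
Pair (f, g) agrees on 8 points; pair (f, h) on 19 points.
Points agreeing under (f, g) but not (f, h) = 2; under (f, h) but not (f, g) = 13.
Triple-agreement = agreement-in-(f, g) minus points that agree under (f, g) but not (f, h):
|Eq(f, g, h)| = 8 - 2 = 6
(cross-check via (f, h): 19 - 13 = 6.)

6


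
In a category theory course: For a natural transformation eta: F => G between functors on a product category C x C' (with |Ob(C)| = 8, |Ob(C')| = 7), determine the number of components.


A natural transformation eta: F => G assigns one component morphism per
object of the domain category.
The domain is the product category C x C', so
|Ob(C x C')| = |Ob(C)| * |Ob(C')| = 8 * 7 = 56.
Therefore eta has 56 component morphisms.

56


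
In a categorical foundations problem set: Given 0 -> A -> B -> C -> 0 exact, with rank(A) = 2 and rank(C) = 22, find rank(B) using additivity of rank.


For a short exact sequence 0 -> A -> B -> C -> 0,
rank is additive: rank(B) = rank(A) + rank(C).
rank(B) = 2 + 22 = 24

24


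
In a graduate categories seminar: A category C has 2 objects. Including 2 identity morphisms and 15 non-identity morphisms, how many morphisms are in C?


Each object has an identity morphism, giving 2 identities.
Adding the 15 non-identity morphisms:
Total = 2 + 15 = 17

17


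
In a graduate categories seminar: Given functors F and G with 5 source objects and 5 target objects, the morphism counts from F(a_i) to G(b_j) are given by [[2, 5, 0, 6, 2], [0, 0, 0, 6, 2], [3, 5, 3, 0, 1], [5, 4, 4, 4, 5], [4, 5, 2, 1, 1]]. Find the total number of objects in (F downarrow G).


Objects of (F downarrow G) are triples (a, b, h: F(a)->G(b)).
The count equals the sum of all entries in the hom-matrix.
sum(row 0) = 15
sum(row 1) = 8
sum(row 2) = 12
sum(row 3) = 22
sum(row 4) = 13
Grand total = 70

70


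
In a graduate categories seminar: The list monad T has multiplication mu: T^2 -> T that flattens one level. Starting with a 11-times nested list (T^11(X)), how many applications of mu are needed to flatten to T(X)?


Each application of mu: T^2 -> T removes one layer of nesting.
Starting at depth 11 (i.e., T^11(X)), we need to reach T(X).
Number of mu applications = 11 - 1 = 10

10


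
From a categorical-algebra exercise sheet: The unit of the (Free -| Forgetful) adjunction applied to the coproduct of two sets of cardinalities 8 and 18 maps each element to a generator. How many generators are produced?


The unit eta_X: X -> U(F(X)) of the Free-Forgetful adjunction
maps each element of X to a generator of F(X). For X = S + T (disjoint
union in Set), |S + T| = |S| + |T|.
Total mappings = 8 + 18 = 26.

26


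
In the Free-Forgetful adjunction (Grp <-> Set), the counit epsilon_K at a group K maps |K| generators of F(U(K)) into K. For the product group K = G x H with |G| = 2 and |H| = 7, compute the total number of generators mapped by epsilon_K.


The counit epsilon_K: F(U(K)) -> K of the Free-Forgetful adjunction
maps |K| generators of F(U(K)) into K. For K = G x H (the product group),
|G x H| = |G| * |H|.
Total generators mapped = 2 * 7 = 14.

14


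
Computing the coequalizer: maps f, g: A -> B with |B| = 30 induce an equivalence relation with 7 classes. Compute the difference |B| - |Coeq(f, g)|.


The coequalizer Coeq(f, g) = B / ~ has one element per equivalence class.
|B| = 30, |Coeq(f, g)| = 7.
|B| - |Coeq(f, g)| = 30 - 7 = 23.

23


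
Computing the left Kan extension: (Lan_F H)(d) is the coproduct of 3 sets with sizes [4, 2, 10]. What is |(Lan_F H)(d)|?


Pointwise, the left Kan extension (Lan_F H)(d) is the colimit, indexed
by the comma category (F downarrow d), of H composed with the
projection (F downarrow d) -> C. Here that colimit is given
as a coproduct (disjoint union) of sets, so its cardinality is the
sum of the sizes of the summands.
Coproduct of sets with sizes: 4 + 2 + 10
= 16

16


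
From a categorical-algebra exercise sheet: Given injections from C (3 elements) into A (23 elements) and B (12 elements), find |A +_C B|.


The pushout A +_C B identifies the images of C in A and B.
|A +_C B| = |A| + |B| - |C| (for injections).
= 23 + 12 - 3 = 32

32


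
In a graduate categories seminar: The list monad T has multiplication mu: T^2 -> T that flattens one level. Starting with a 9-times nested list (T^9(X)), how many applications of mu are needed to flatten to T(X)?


Each application of mu: T^2 -> T removes one layer of nesting.
Starting at depth 9 (i.e., T^9(X)), we need to reach T(X).
Number of mu applications = 9 - 1 = 8

8


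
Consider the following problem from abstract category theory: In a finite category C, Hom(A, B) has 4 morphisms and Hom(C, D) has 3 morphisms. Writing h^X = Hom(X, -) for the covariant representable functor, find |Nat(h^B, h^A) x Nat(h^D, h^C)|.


By the Yoneda lemma, Nat(h^B, h^A) is isomorphic to Hom(A, B),
so |Nat(h^B, h^A)| = |Hom(A, B)| and |Nat(h^D, h^C)| = |Hom(C, D)|.
|Hom(A, B)| = 4, |Hom(C, D)| = 3.
|Nat(h^B, h^A) x Nat(h^D, h^C)| = 4 * 3 = 12

12


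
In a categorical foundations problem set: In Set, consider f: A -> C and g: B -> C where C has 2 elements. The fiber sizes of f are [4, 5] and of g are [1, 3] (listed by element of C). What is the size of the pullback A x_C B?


The pullback A x_C B consists of pairs (a, b) with f(a) = g(b).
For each element c in C, the fiber product has |f^-1(c)| * |g^-1(c)| elements.
Summing over C: 4 * 1 + 5 * 3
= 4 + 15 = 19

19


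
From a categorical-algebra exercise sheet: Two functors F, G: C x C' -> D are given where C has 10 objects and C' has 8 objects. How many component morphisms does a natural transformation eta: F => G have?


A natural transformation eta: F => G assigns one component morphism per
object of the domain category.
The domain is the product category C x C', so
|Ob(C x C')| = |Ob(C)| * |Ob(C')| = 10 * 8 = 80.
Therefore eta has 80 component morphisms.

80


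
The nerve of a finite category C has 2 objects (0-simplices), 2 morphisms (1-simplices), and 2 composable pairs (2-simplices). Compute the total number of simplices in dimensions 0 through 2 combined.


The 2-skeleton of the nerve N(C) consists of simplices in dimensions 0, 1, 2:
  |N(C)_0| = 2 (objects)
  |N(C)_1| = 2 (morphisms)
  |N(C)_2| = 2 (composable pairs)
Total = 2 + 2 + 2 = 6

6


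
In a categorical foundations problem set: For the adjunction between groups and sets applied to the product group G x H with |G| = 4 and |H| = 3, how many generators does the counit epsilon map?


The counit epsilon_K: F(U(K)) -> K of the Free-Forgetful adjunction
maps |K| generators of F(U(K)) into K. For K = G x H (the product group),
|G x H| = |G| * |H|.
Total generators mapped = 4 * 3 = 12.

12


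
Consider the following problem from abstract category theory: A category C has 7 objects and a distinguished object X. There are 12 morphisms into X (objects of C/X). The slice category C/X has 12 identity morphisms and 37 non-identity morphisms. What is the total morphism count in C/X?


In the slice category C/X, objects are morphisms to X.
Identity morphisms: 12 (one per object of C/X).
Non-identity morphisms: 37.
Total = 12 + 37 = 49

49


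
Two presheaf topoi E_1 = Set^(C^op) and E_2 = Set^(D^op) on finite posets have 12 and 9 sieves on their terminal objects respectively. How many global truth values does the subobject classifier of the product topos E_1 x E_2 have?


In a product of presheaf topoi E_1 x E_2, the subobject classifier
is Omega = Omega_1 x Omega_2 (componentwise), so
|Omega(top)| = |Omega_1(top_1)| * |Omega_2(top_2)|.
= 12 * 9 = 108.

108


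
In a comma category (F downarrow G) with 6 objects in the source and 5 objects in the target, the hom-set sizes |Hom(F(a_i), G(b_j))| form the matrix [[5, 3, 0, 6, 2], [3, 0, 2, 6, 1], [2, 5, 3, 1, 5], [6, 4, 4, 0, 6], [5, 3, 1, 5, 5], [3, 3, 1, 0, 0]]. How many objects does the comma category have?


Objects of (F downarrow G) are triples (a, b, h: F(a)->G(b)).
The count equals the sum of all entries in the hom-matrix.
sum(row 0) = 16
sum(row 1) = 12
sum(row 2) = 16
sum(row 3) = 20
sum(row 4) = 19
sum(row 5) = 7
Grand total = 90

90


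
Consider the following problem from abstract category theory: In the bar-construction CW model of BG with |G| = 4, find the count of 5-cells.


In the bar-construction CW model of BG, the n-cells are indexed by
n-tuples [g_1|...|g_n] of non-identity elements of G (degenerate
simplices with some g_i = e do not contribute cells), so there are
(|G| - 1)^n n-cells.
For dim = 5 with |G| = 4:
cells = (4 - 1)^5 = 3^5 = 243

243


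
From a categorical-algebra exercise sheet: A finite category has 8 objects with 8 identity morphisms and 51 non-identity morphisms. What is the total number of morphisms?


Each object has an identity morphism, giving 8 identities.
Adding the 51 non-identity morphisms:
Total = 8 + 51 = 59

59


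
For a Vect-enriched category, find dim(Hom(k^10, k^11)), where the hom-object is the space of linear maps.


In Vect-enriched categories, Hom(k^n, k^m) is the space of m x n matrices.
dim(Hom(k^10, k^11)) = 11 * 10 = 110

110


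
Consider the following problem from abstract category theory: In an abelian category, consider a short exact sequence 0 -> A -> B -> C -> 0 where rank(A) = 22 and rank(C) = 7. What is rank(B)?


For a short exact sequence 0 -> A -> B -> C -> 0,
rank is additive: rank(B) = rank(A) + rank(C).
rank(B) = 22 + 7 = 29

29


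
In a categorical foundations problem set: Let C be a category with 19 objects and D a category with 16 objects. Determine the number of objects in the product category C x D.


The product category C x D has objects that are pairs (c, d).
Number of pairs = |Ob(C)| * |Ob(D)| = 19 * 16 = 304

304


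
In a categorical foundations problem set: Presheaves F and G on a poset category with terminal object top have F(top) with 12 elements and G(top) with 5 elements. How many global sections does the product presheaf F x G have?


Global sections of a presheaf on a poset with terminal top satisfy
Gamma(H) ~ H(top). Presheaves admit pointwise products, so
(F x G)(top) = F(top) x G(top) (Cartesian product).
|Gamma(F x G)| = |F(top)| * |G(top)| = 12 * 5 = 60.

60


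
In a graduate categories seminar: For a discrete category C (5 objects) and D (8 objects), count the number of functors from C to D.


A functor from a discrete category C to D is determined by
where each object maps. Each of the 5 objects of C can map
to any of the 8 objects of D independently.
Number of functors = 8^5 = 32768

32768


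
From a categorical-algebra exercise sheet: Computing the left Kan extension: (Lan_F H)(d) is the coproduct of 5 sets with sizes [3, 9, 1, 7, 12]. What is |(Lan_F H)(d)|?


Pointwise, the left Kan extension (Lan_F H)(d) is the colimit, indexed
by the comma category (F downarrow d), of H composed with the
projection (F downarrow d) -> C. Here that colimit is given
as a coproduct (disjoint union) of sets, so its cardinality is the
sum of the sizes of the summands.
Coproduct of sets with sizes: 3 + 9 + 1 + 7 + 12
= 32

32


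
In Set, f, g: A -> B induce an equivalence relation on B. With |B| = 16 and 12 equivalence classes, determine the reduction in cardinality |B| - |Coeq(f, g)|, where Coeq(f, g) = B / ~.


The coequalizer Coeq(f, g) = B / ~ has one element per equivalence class.
|B| = 16, |Coeq(f, g)| = 12.
|B| - |Coeq(f, g)| = 16 - 12 = 4.

4


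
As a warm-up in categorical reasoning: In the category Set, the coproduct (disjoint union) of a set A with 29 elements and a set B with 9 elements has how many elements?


In Set, the coproduct A + B is the disjoint union.
|A + B| = |A| + |B| = 29 + 9 = 38

38


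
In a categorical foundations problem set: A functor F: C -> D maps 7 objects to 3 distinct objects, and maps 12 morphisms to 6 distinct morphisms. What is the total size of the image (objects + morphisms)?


The image of F consists of distinct objects and distinct morphisms.
|Im(F)| on objects = 3
|Im(F)| on morphisms = 6
Total image cardinality = 3 + 6 = 9

9


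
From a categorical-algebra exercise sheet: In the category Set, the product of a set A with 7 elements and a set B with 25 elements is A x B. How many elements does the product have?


In Set, the product A x B is the Cartesian product.
By the universal property, |A x B| = |A| * |B|.
|A x B| = 7 * 25 = 175

175
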